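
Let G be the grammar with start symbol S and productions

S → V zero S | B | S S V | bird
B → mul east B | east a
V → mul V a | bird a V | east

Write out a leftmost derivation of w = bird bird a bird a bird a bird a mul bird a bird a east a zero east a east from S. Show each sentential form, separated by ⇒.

S ⇒ S S V   [S → S S V]
S S V ⇒ bird S V   [S → bird]
bird S V ⇒ bird V zero S V   [S → V zero S]
bird V zero S V ⇒ bird bird a V zero S V   [V → bird a V]
bird bird a V zero S V ⇒ bird bird a bird a V zero S V   [V → bird a V]
bird bird a bird a V zero S V ⇒ bird bird a bird a bird a V zero S V   [V → bird a V]
bird bird a bird a bird a V zero S V ⇒ bird bird a bird a bird a bird a V zero S V   [V → bird a V]
bird bird a bird a bird a bird a V zero S V ⇒ bird bird a bird a bird a bird a mul V a zero S V   [V → mul V a]
bird bird a bird a bird a bird a mul V a zero S V ⇒ bird bird a bird a bird a bird a mul bird a V a zero S V   [V → bird a V]
bird bird a bird a bird a bird a mul bird a V a zero S V ⇒ bird bird a bird a bird a bird a mul bird a bird a V a zero S V   [V → bird a V]
bird bird a bird a bird a bird a mul bird a bird a V a zero S V ⇒ bird bird a bird a bird a bird a mul bird a bird a east a zero S V   [V → east]
bird bird a bird a bird a bird a mul bird a bird a east a zero S V ⇒ bird bird a bird a bird a bird a mul bird a bird a east a zero B V   [S → B]
bird bird a bird a bird a bird a mul bird a bird a east a zero B V ⇒ bird bird a bird a bird a bird a mul bird a bird a east a zero east a V   [B → east a]
bird bird a bird a bird a bird a mul bird a bird a east a zero east a V ⇒ bird bird a bird a bird a bird a mul bird a bird a east a zero east a east   [V → east]

S ⇒ S S V ⇒ bird S V ⇒ bird V zero S V ⇒ bird bird a V zero S V ⇒ bird bird a bird a V zero S V ⇒ bird bird a bird a bird a V zero S V ⇒ bird bird a bird a bird a bird a V zero S V ⇒ bird bird a bird a bird a bird a mul V a zero S V ⇒ bird bird a bird a bird a bird a mul bird a V a zero S V ⇒ bird bird a bird a bird a bird a mul bird a bird a V a zero S V ⇒ bird bird a bird a bird a bird a mul bird a bird a east a zero S V ⇒ bird bird a bird a bird a bird a mul bird a bird a east a zero B V ⇒ bird bird a bird a bird a bird a mul bird a bird a east a zero east a V ⇒ bird bird a bird a bird a bird a mul bird a bird a east a zero east a east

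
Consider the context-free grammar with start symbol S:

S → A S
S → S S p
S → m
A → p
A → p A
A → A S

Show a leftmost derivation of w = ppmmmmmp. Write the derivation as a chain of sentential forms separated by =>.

S=>SSp=>ASSp=>ASSSp=>pASSSp=>pASSSSp=>pASSSSSp=>ppSSSSSp=>ppmSSSSp=>ppmmSSSp=>ppmmmSSp=>ppmmmmSp=>ppmmmmmp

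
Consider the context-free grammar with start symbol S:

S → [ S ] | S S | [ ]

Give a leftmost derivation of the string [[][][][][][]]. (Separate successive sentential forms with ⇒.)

S ⇒ [S] ⇒ [SS] ⇒ [[]S] ⇒ [[]SS] ⇒ [[][]S] ⇒ [[][]SS] ⇒ [[][][]S] ⇒ [[][][]SS] ⇒ [[][][]SSS] ⇒ [[][][][]SS] ⇒ [[][][][][]S] ⇒ [[][][][][][]]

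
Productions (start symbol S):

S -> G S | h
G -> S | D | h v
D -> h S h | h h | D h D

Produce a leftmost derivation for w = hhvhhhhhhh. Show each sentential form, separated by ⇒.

S ⇒ GS   [S -> G S]
GS ⇒ SS   [G -> S]
SS ⇒ hS   [S -> h]
hS ⇒ hGS   [S -> G S]
hGS ⇒ hhvS   [G -> h v]
hhvS ⇒ hhvGS   [S -> G S]
hhvGS ⇒ hhvSS   [G -> S]
hhvSS ⇒ hhvGSS   [S -> G S]
hhvGSS ⇒ hhvDSS   [G -> D]
hhvDSS ⇒ hhvDhDSS   [D -> D h D]
hhvDhDSS ⇒ hhvhhhDSS   [D -> h h]
hhvhhhDSS ⇒ hhvhhhhhSS   [D -> h h]
hhvhhhhhSS ⇒ hhvhhhhhhS   [S -> h]
hhvhhhhhhS ⇒ hhvhhhhhhh   [S -> h]

S ⇒ GS ⇒ SS ⇒ hS ⇒ hGS ⇒ hhvS ⇒ hhvGS ⇒ hhvSS ⇒ hhvGSS ⇒ hhvDSS ⇒ hhvDhDSS ⇒ hhvhhhDSS ⇒ hhvhhhhhSS ⇒ hhvhhhhhhS ⇒ hhvhhhhhhh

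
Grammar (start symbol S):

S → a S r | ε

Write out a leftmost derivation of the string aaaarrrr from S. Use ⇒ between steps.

S ⇒ aSr ⇒ aaSrr ⇒ aaaSrrr ⇒ aaaaSrrrr ⇒ aaaarrrr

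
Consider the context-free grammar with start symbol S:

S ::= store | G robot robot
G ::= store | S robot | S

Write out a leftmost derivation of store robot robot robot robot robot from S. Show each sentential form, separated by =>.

S => G robot robot => S robot robot => G robot robot robot robot => S robot robot robot robot robot => store robot robot robot robot robot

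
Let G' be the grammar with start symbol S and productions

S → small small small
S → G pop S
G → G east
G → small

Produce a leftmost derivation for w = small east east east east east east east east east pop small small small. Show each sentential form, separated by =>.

S => G pop S => G east pop S => G east east pop S => G east east east pop S => G east east east east pop S => G east east east east east pop S => G east east east east east east pop S => G east east east east east east east pop S => G east east east east east east east east pop S => G east east east east east east east east east pop S => small east east east east east east east east east pop S => small east east east east east east east east east pop small small small

S => G pop S   [S → G pop S]
G pop S => G east pop S   [G → G east]
G east pop S => G east east pop S   [G → G east]
G east east pop S => G east east east pop S   [G → G east]
G east east east pop S => G east east east east pop S   [G → G east]
G east east east east pop S => G east east east east east pop S   [G → G east]
G east east east east east pop S => G east east east east east east pop S   [G → G east]
G east east east east east east pop S => G east east east east east east east pop S   [G → G east]
G east east east east east east east pop S => G east east east east east east east east pop S   [G → G east]
G east east east east east east east east pop S => G east east east east east east east east east pop S   [G → G east]
G east east east east east east east east east pop S => small east east east east east east east east east pop S   [G → small]
small east east east east east east east east east pop S => small east east east east east east east east east pop small small small   [S → small small small]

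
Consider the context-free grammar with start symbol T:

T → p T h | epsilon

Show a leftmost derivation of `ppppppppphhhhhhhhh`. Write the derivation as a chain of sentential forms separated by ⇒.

T⇒pTh⇒ppThh⇒pppThhh⇒ppppThhhh⇒pppppThhhhh⇒ppppppThhhhhh⇒pppppppThhhhhhh⇒ppppppppThhhhhhhh⇒pppppppppThhhhhhhhh⇒ppppppppphhhhhhhhh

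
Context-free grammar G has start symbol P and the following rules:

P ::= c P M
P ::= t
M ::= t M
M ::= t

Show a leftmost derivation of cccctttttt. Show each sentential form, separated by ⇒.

P ⇒ cPM   [P ::= c P M]
cPM ⇒ ccPMM   [P ::= c P M]
ccPMM ⇒ cccPMMM   [P ::= c P M]
cccPMMM ⇒ ccccPMMMM   [P ::= c P M]
ccccPMMMM ⇒ cccctMMMM   [P ::= t]
cccctMMMM ⇒ ccccttMMMM   [M ::= t M]
ccccttMMMM ⇒ cccctttMMM   [M ::= t]
cccctttMMM ⇒ ccccttttMM   [M ::= t]
ccccttttMM ⇒ cccctttttM   [M ::= t]
cccctttttM ⇒ cccctttttt   [M ::= t]

P ⇒ cPM ⇒ ccPMM ⇒ cccPMMM ⇒ ccccPMMMM ⇒ cccctMMMM ⇒ ccccttMMMM ⇒ cccctttMMM ⇒ ccccttttMM ⇒ cccctttttM ⇒ cccctttttt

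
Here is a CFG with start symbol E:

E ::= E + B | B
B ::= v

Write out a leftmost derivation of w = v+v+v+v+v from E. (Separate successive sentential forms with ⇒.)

E ⇒ E+B ⇒ E+B+B ⇒ E+B+B+B ⇒ E+B+B+B+B ⇒ B+B+B+B+B ⇒ v+B+B+B+B ⇒ v+v+B+B+B ⇒ v+v+v+B+B ⇒ v+v+v+v+B ⇒ v+v+v+v+v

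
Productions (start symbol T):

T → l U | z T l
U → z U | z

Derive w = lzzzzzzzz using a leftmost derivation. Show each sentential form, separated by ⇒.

T⇒lU⇒lzU⇒lzzU⇒lzzzU⇒lzzzzU⇒lzzzzzU⇒lzzzzzzU⇒lzzzzzzzU⇒lzzzzzzzz

T ⇒ lU   [T → l U]
lU ⇒ lzU   [U → z U]
lzU ⇒ lzzU   [U → z U]
lzzU ⇒ lzzzU   [U → z U]
lzzzU ⇒ lzzzzU   [U → z U]
lzzzzU ⇒ lzzzzzU   [U → z U]
lzzzzzU ⇒ lzzzzzzU   [U → z U]
lzzzzzzU ⇒ lzzzzzzzU   [U → z U]
lzzzzzzzU ⇒ lzzzzzzzz   [U → z]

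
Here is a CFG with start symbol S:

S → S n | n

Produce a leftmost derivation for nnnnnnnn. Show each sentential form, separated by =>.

S => Sn => Snn => Snnn => Snnnn => Snnnnn => Snnnnnn => Snnnnnnn => nnnnnnnn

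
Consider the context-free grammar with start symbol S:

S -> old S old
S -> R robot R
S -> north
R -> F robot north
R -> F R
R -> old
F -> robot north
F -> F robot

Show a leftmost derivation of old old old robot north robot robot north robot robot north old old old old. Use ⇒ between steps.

S ⇒ old S old   [S -> old S old]
old S old ⇒ old old S old old   [S -> old S old]
old old S old old ⇒ old old old S old old old   [S -> old S old]
old old old S old old old ⇒ old old old R robot R old old old   [S -> R robot R]
old old old R robot R old old old ⇒ old old old F robot north robot R old old old   [R -> F robot north]
old old old F robot north robot R old old old ⇒ old old old F robot robot north robot R old old old   [F -> F robot]
old old old F robot robot north robot R old old old ⇒ old old old robot north robot robot north robot R old old old   [F -> robot north]
old old old robot north robot robot north robot R old old old ⇒ old old old robot north robot robot north robot F R old old old   [R -> F R]
old old old robot north robot robot north robot F R old old old ⇒ old old old robot north robot robot north robot robot north R old old old   [F -> robot north]
old old old robot north robot robot north robot robot north R old old old ⇒ old old old robot north robot robot north robot robot north old old old old   [R -> old]

S ⇒ old S old ⇒ old old S old old ⇒ old old old S old old old ⇒ old old old R robot R old old old ⇒ old old old F robot north robot R old old old ⇒ old old old F robot robot north robot R old old old ⇒ old old old robot north robot robot north robot R old old old ⇒ old old old robot north robot robot north robot F R old old old ⇒ old old old robot north robot robot north robot robot north R old old old ⇒ old old old robot north robot robot north robot robot north old old old old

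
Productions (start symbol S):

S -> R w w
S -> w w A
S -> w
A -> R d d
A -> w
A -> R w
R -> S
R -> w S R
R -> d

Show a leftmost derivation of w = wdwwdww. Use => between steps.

S => Rww => wSRww => wRwwRww => wdwwRww => wdwwdww

S => Rww   [S -> R w w]
Rww => wSRww   [R -> w S R]
wSRww => wRwwRww   [S -> R w w]
wRwwRww => wdwwRww   [R -> d]
wdwwRww => wdwwdww   [R -> d]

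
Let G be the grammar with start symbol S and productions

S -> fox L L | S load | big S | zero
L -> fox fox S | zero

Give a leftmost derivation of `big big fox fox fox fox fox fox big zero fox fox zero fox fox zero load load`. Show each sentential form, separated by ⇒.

S ⇒ S load ⇒ S load load ⇒ big S load load ⇒ big big S load load ⇒ big big fox L L load load ⇒ big big fox fox fox S L load load ⇒ big big fox fox fox fox L L L load load ⇒ big big fox fox fox fox fox fox S L L load load ⇒ big big fox fox fox fox fox fox big S L L load load ⇒ big big fox fox fox fox fox fox big zero L L load load ⇒ big big fox fox fox fox fox fox big zero fox fox S L load load ⇒ big big fox fox fox fox fox fox big zero fox fox zero L load load ⇒ big big fox fox fox fox fox fox big zero fox fox zero fox fox S load load ⇒ big big fox fox fox fox fox fox big zero fox fox zero fox fox zero load load

S ⇒ S load   [S -> S load]
S load ⇒ S load load   [S -> S load]
S load load ⇒ big S load load   [S -> big S]
big S load load ⇒ big big S load load   [S -> big S]
big big S load load ⇒ big big fox L L load load   [S -> fox L L]
big big fox L L load load ⇒ big big fox fox fox S L load load   [L -> fox fox S]
big big fox fox fox S L load load ⇒ big big fox fox fox fox L L L load load   [S -> fox L L]
big big fox fox fox fox L L L load load ⇒ big big fox fox fox fox fox fox S L L load load   [L -> fox fox S]
big big fox fox fox fox fox fox S L L load load ⇒ big big fox fox fox fox fox fox big S L L load load   [S -> big S]
big big fox fox fox fox fox fox big S L L load load ⇒ big big fox fox fox fox fox fox big zero L L load load   [S -> zero]
big big fox fox fox fox fox fox big zero L L load load ⇒ big big fox fox fox fox fox fox big zero fox fox S L load load   [L -> fox fox S]
big big fox fox fox fox fox fox big zero fox fox S L load load ⇒ big big fox fox fox fox fox fox big zero fox fox zero L load load   [S -> zero]
big big fox fox fox fox fox fox big zero fox fox zero L load load ⇒ big big fox fox fox fox fox fox big zero fox fox zero fox fox S load load   [L -> fox fox S]
big big fox fox fox fox fox fox big zero fox fox zero fox fox S load load ⇒ big big fox fox fox fox fox fox big zero fox fox zero fox fox zero load load   [S -> zero]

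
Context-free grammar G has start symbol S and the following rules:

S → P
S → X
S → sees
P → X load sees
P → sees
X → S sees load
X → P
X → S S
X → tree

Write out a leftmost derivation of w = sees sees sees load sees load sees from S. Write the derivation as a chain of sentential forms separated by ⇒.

S ⇒ X   [S → X]
X ⇒ S S   [X → S S]
S S ⇒ P S   [S → P]
P S ⇒ sees S   [P → sees]
sees S ⇒ sees P   [S → P]
sees P ⇒ sees X load sees   [P → X load sees]
sees X load sees ⇒ sees P load sees   [X → P]
sees P load sees ⇒ sees X load sees load sees   [P → X load sees]
sees X load sees load sees ⇒ sees S S load sees load sees   [X → S S]
sees S S load sees load sees ⇒ sees P S load sees load sees   [S → P]
sees P S load sees load sees ⇒ sees sees S load sees load sees   [P → sees]
sees sees S load sees load sees ⇒ sees sees sees load sees load sees   [S → sees]

S ⇒ X ⇒ S S ⇒ P S ⇒ sees S ⇒ sees P ⇒ sees X load sees ⇒ sees P load sees ⇒ sees X load sees load sees ⇒ sees S S load sees load sees ⇒ sees P S load sees load sees ⇒ sees sees S load sees load sees ⇒ sees sees sees load sees load sees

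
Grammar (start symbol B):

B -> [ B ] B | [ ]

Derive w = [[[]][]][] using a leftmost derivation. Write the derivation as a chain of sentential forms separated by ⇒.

B ⇒ [B]B   [B -> [ B ] B]
[B]B ⇒ [[B]B]B   [B -> [ B ] B]
[[B]B]B ⇒ [[[]]B]B   [B -> [ ]]
[[[]]B]B ⇒ [[[]][]]B   [B -> [ ]]
[[[]][]]B ⇒ [[[]][]][]   [B -> [ ]]

B ⇒ [B]B ⇒ [[B]B]B ⇒ [[[]]B]B ⇒ [[[]][]]B ⇒ [[[]][]][]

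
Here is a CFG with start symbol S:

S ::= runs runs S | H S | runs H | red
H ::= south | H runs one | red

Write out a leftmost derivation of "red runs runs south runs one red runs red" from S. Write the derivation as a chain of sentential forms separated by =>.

S => H S   [S ::= H S]
H S => red S   [H ::= red]
red S => red runs runs S   [S ::= runs runs S]
red runs runs S => red runs runs H S   [S ::= H S]
red runs runs H S => red runs runs H runs one S   [H ::= H runs one]
red runs runs H runs one S => red runs runs south runs one S   [H ::= south]
red runs runs south runs one S => red runs runs south runs one H S   [S ::= H S]
red runs runs south runs one H S => red runs runs south runs one red S   [H ::= red]
red runs runs south runs one red S => red runs runs south runs one red runs H   [S ::= runs H]
red runs runs south runs one red runs H => red runs runs south runs one red runs red   [H ::= red]

S => H S => red S => red runs runs S => red runs runs H S => red runs runs H runs one S => red runs runs south runs one S => red runs runs south runs one H S => red runs runs south runs one red S => red runs runs south runs one red runs H => red runs runs south runs one red runs red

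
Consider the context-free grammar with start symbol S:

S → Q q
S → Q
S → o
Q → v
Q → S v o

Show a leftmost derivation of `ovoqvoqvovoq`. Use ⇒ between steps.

S ⇒ Qq ⇒ Svoq ⇒ Qvoq ⇒ Svovoq ⇒ Qqvovoq ⇒ Svoqvovoq ⇒ Qqvoqvovoq ⇒ Svoqvoqvovoq ⇒ ovoqvoqvovoq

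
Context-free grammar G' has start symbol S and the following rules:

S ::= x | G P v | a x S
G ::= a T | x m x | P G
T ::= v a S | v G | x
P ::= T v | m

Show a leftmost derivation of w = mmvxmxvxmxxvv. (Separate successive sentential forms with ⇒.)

S ⇒ GPv ⇒ PGPv ⇒ mGPv ⇒ mPGPv ⇒ mmGPv ⇒ mmPGPv ⇒ mmTvGPv ⇒ mmvGvGPv ⇒ mmvxmxvGPv ⇒ mmvxmxvxmxPv ⇒ mmvxmxvxmxTvv ⇒ mmvxmxvxmxxvv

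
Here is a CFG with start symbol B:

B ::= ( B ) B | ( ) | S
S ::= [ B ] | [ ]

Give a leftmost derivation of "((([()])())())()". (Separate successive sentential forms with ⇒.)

B ⇒ (B)B   [B ::= ( B ) B]
(B)B ⇒ ((B)B)B   [B ::= ( B ) B]
((B)B)B ⇒ (((B)B)B)B   [B ::= ( B ) B]
(((B)B)B)B ⇒ (((S)B)B)B   [B ::= S]
(((S)B)B)B ⇒ ((([B])B)B)B   [S ::= [ B ]]
((([B])B)B)B ⇒ ((([()])B)B)B   [B ::= ( )]
((([()])B)B)B ⇒ ((([()])())B)B   [B ::= ( )]
((([()])())B)B ⇒ ((([()])())())B   [B ::= ( )]
((([()])())())B ⇒ ((([()])())())()   [B ::= ( )]

B ⇒ (B)B ⇒ ((B)B)B ⇒ (((B)B)B)B ⇒ (((S)B)B)B ⇒ ((([B])B)B)B ⇒ ((([()])B)B)B ⇒ ((([()])())B)B ⇒ ((([()])())())B ⇒ ((([()])())())()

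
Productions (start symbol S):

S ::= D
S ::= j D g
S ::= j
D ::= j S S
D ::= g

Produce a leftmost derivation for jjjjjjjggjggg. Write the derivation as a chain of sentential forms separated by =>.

S => D => jSS => jjS => jjjDg => jjjjSSg => jjjjjDgSg => jjjjjjSSgSg => jjjjjjjSgSg => jjjjjjjDgSg => jjjjjjjggSg => jjjjjjjggjDgg => jjjjjjjggjggg

S => D   [S ::= D]
D => jSS   [D ::= j S S]
jSS => jjS   [S ::= j]
jjS => jjjDg   [S ::= j D g]
jjjDg => jjjjSSg   [D ::= j S S]
jjjjSSg => jjjjjDgSg   [S ::= j D g]
jjjjjDgSg => jjjjjjSSgSg   [D ::= j S S]
jjjjjjSSgSg => jjjjjjjSgSg   [S ::= j]
jjjjjjjSgSg => jjjjjjjDgSg   [S ::= D]
jjjjjjjDgSg => jjjjjjjggSg   [D ::= g]
jjjjjjjggSg => jjjjjjjggjDgg   [S ::= j D g]
jjjjjjjggjDgg => jjjjjjjggjggg   [D ::= g]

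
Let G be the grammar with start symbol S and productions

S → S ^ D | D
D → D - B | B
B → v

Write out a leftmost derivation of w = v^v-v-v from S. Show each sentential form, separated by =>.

S => S^D   [S → S ^ D]
S^D => D^D   [S → D]
D^D => B^D   [D → B]
B^D => v^D   [B → v]
v^D => v^D-B   [D → D - B]
v^D-B => v^D-B-B   [D → D - B]
v^D-B-B => v^B-B-B   [D → B]
v^B-B-B => v^v-B-B   [B → v]
v^v-B-B => v^v-v-B   [B → v]
v^v-v-B => v^v-v-v   [B → v]

S => S^D => D^D => B^D => v^D => v^D-B => v^D-B-B => v^B-B-B => v^v-B-B => v^v-v-B => v^v-v-v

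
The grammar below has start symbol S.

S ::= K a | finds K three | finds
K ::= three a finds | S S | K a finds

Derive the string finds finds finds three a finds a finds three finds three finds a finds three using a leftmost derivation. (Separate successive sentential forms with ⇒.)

S ⇒ finds K three ⇒ finds K a finds three ⇒ finds S S a finds three ⇒ finds finds K three S a finds three ⇒ finds finds S S three S a finds three ⇒ finds finds finds K three S three S a finds three ⇒ finds finds finds K a finds three S three S a finds three ⇒ finds finds finds three a finds a finds three S three S a finds three ⇒ finds finds finds three a finds a finds three finds three S a finds three ⇒ finds finds finds three a finds a finds three finds three finds a finds three

S ⇒ finds K three   [S ::= finds K three]
finds K three ⇒ finds K a finds three   [K ::= K a finds]
finds K a finds three ⇒ finds S S a finds three   [K ::= S S]
finds S S a finds three ⇒ finds finds K three S a finds three   [S ::= finds K three]
finds finds K three S a finds three ⇒ finds finds S S three S a finds three   [K ::= S S]
finds finds S S three S a finds three ⇒ finds finds finds K three S three S a finds three   [S ::= finds K three]
finds finds finds K three S three S a finds three ⇒ finds finds finds K a finds three S three S a finds three   [K ::= K a finds]
finds finds finds K a finds three S three S a finds three ⇒ finds finds finds three a finds a finds three S three S a finds three   [K ::= three a finds]
finds finds finds three a finds a finds three S three S a finds three ⇒ finds finds finds three a finds a finds three finds three S a finds three   [S ::= finds]
finds finds finds three a finds a finds three finds three S a finds three ⇒ finds finds finds three a finds a finds three finds three finds a finds three   [S ::= finds]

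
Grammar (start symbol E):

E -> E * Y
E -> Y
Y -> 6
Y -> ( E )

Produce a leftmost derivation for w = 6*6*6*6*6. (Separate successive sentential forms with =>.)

E => E*Y => E*Y*Y => E*Y*Y*Y => E*Y*Y*Y*Y => Y*Y*Y*Y*Y => 6*Y*Y*Y*Y => 6*6*Y*Y*Y => 6*6*6*Y*Y => 6*6*6*6*Y => 6*6*6*6*6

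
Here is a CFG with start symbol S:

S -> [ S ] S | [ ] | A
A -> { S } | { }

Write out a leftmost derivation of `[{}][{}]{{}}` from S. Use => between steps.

S => [S]S => [A]S => [{}]S => [{}][S]S => [{}][A]S => [{}][{}]S => [{}][{}]A => [{}][{}]{S} => [{}][{}]{A} => [{}][{}]{{}}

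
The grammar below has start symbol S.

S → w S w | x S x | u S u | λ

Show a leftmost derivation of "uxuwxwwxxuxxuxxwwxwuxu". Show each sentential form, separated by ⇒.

S⇒uSu⇒uxSxu⇒uxuSuxu⇒uxuwSwuxu⇒uxuwxSxwuxu⇒uxuwxwSwxwuxu⇒uxuwxwwSwwxwuxu⇒uxuwxwwxSxwwxwuxu⇒uxuwxwwxxSxxwwxwuxu⇒uxuwxwwxxuSuxxwwxwuxu⇒uxuwxwwxxuxSxuxxwwxwuxu⇒uxuwxwwxxuxxuxxwwxwuxu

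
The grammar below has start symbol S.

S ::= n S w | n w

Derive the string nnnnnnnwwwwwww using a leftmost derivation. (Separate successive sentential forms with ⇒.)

S ⇒ nSw ⇒ nnSww ⇒ nnnSwww ⇒ nnnnSwwww ⇒ nnnnnSwwwww ⇒ nnnnnnSwwwwww ⇒ nnnnnnnwwwwwww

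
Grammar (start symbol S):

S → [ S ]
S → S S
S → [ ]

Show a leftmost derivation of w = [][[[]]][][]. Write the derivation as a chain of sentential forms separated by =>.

S => SS => []S => []SS => []SSS => [][S]SS => [][[S]]SS => [][[[]]]SS => [][[[]]][]S => [][[[]]][][]

S => SS   [S → S S]
SS => []S   [S → [ ]]
[]S => []SS   [S → S S]
[]SS => []SSS   [S → S S]
[]SSS => [][S]SS   [S → [ S ]]
[][S]SS => [][[S]]SS   [S → [ S ]]
[][[S]]SS => [][[[]]]SS   [S → [ ]]
[][[[]]]SS => [][[[]]][]S   [S → [ ]]
[][[[]]][]S => [][[[]]][][]   [S → [ ]]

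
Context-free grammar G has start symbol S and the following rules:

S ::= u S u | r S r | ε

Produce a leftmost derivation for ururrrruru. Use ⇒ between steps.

S ⇒ uSu ⇒ urSru ⇒ uruSuru ⇒ ururSruru ⇒ ururrSrruru ⇒ ururrrruru

S ⇒ uSu   [S ::= u S u]
uSu ⇒ urSru   [S ::= r S r]
urSru ⇒ uruSuru   [S ::= u S u]
uruSuru ⇒ ururSruru   [S ::= r S r]
ururSruru ⇒ ururrSrruru   [S ::= r S r]
ururrSrruru ⇒ ururrrruru   [S ::= ε]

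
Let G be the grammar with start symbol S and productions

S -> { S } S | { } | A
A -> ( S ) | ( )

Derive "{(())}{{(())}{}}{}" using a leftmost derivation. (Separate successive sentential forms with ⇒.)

S ⇒ {S}S ⇒ {A}S ⇒ {(S)}S ⇒ {(A)}S ⇒ {(())}S ⇒ {(())}{S}S ⇒ {(())}{{S}S}S ⇒ {(())}{{A}S}S ⇒ {(())}{{(S)}S}S ⇒ {(())}{{(A)}S}S ⇒ {(())}{{(())}S}S ⇒ {(())}{{(())}{}}S ⇒ {(())}{{(())}{}}{}

S ⇒ {S}S   [S -> { S } S]
{S}S ⇒ {A}S   [S -> A]
{A}S ⇒ {(S)}S   [A -> ( S )]
{(S)}S ⇒ {(A)}S   [S -> A]
{(A)}S ⇒ {(())}S   [A -> ( )]
{(())}S ⇒ {(())}{S}S   [S -> { S } S]
{(())}{S}S ⇒ {(())}{{S}S}S   [S -> { S } S]
{(())}{{S}S}S ⇒ {(())}{{A}S}S   [S -> A]
{(())}{{A}S}S ⇒ {(())}{{(S)}S}S   [A -> ( S )]
{(())}{{(S)}S}S ⇒ {(())}{{(A)}S}S   [S -> A]
{(())}{{(A)}S}S ⇒ {(())}{{(())}S}S   [A -> ( )]
{(())}{{(())}S}S ⇒ {(())}{{(())}{}}S   [S -> { }]
{(())}{{(())}{}}S ⇒ {(())}{{(())}{}}{}   [S -> { }]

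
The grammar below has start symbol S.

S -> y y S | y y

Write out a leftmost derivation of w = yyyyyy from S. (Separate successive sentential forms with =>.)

S => yyS   [S -> y y S]
yyS => yyyyS   [S -> y y S]
yyyyS => yyyyyy   [S -> y y]

S => yyS => yyyyS => yyyyyy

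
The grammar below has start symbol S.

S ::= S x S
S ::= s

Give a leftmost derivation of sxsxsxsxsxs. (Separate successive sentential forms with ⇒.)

S ⇒ SxS ⇒ sxS ⇒ sxSxS ⇒ sxsxS ⇒ sxsxSxS ⇒ sxsxsxS ⇒ sxsxsxSxS ⇒ sxsxsxSxSxS ⇒ sxsxsxsxSxS ⇒ sxsxsxsxsxS ⇒ sxsxsxsxsxs

S ⇒ SxS   [S ::= S x S]
SxS ⇒ sxS   [S ::= s]
sxS ⇒ sxSxS   [S ::= S x S]
sxSxS ⇒ sxsxS   [S ::= s]
sxsxS ⇒ sxsxSxS   [S ::= S x S]
sxsxSxS ⇒ sxsxsxS   [S ::= s]
sxsxsxS ⇒ sxsxsxSxS   [S ::= S x S]
sxsxsxSxS ⇒ sxsxsxSxSxS   [S ::= S x S]
sxsxsxSxSxS ⇒ sxsxsxsxSxS   [S ::= s]
sxsxsxsxSxS ⇒ sxsxsxsxsxS   [S ::= s]
sxsxsxsxsxS ⇒ sxsxsxsxsxs   [S ::= s]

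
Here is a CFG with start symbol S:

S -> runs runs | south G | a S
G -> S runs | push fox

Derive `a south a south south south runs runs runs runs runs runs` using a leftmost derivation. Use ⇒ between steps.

S ⇒ a S ⇒ a south G ⇒ a south S runs ⇒ a south a S runs ⇒ a south a south G runs ⇒ a south a south S runs runs ⇒ a south a south south G runs runs ⇒ a south a south south S runs runs runs ⇒ a south a south south south G runs runs runs ⇒ a south a south south south S runs runs runs runs ⇒ a south a south south south runs runs runs runs runs runs

S ⇒ a S   [S -> a S]
a S ⇒ a south G   [S -> south G]
a south G ⇒ a south S runs   [G -> S runs]
a south S runs ⇒ a south a S runs   [S -> a S]
a south a S runs ⇒ a south a south G runs   [S -> south G]
a south a south G runs ⇒ a south a south S runs runs   [G -> S runs]
a south a south S runs runs ⇒ a south a south south G runs runs   [S -> south G]
a south a south south G runs runs ⇒ a south a south south S runs runs runs   [G -> S runs]
a south a south south S runs runs runs ⇒ a south a south south south G runs runs runs   [S -> south G]
a south a south south south G runs runs runs ⇒ a south a south south south S runs runs runs runs   [G -> S runs]
a south a south south south S runs runs runs runs ⇒ a south a south south south runs runs runs runs runs runs   [S -> runs runs]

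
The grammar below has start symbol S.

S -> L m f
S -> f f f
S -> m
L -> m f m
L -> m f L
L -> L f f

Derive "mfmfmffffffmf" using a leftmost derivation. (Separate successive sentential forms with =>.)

S => Lmf   [S -> L m f]
Lmf => Lffmf   [L -> L f f]
Lffmf => Lffffmf   [L -> L f f]
Lffffmf => Lffffffmf   [L -> L f f]
Lffffffmf => mfLffffffmf   [L -> m f L]
mfLffffffmf => mfmfmffffffmf   [L -> m f m]

S=>Lmf=>Lffmf=>Lffffmf=>Lffffffmf=>mfLffffffmf=>mfmfmffffffmf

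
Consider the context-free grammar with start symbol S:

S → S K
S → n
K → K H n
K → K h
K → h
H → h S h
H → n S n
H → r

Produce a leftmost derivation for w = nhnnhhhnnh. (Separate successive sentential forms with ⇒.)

S ⇒ SK ⇒ SKK ⇒ nKK ⇒ nKHnK ⇒ nhHnK ⇒ nhnSnnK ⇒ nhnSKnnK ⇒ nhnSKKnnK ⇒ nhnSKKKnnK ⇒ nhnnKKKnnK ⇒ nhnnhKKnnK ⇒ nhnnhhKnnK ⇒ nhnnhhhnnK ⇒ nhnnhhhnnh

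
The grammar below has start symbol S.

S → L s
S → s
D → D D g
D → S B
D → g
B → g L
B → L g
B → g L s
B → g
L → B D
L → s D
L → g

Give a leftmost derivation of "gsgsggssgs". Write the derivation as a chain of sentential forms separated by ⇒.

S ⇒ Ls ⇒ BDs ⇒ gLsDs ⇒ gsDsDs ⇒ gsSBsDs ⇒ gsLsBsDs ⇒ gsgsBsDs ⇒ gsgsgLssDs ⇒ gsgsggssDs ⇒ gsgsggssgs

S ⇒ Ls   [S → L s]
Ls ⇒ BDs   [L → B D]
BDs ⇒ gLsDs   [B → g L s]
gLsDs ⇒ gsDsDs   [L → s D]
gsDsDs ⇒ gsSBsDs   [D → S B]
gsSBsDs ⇒ gsLsBsDs   [S → L s]
gsLsBsDs ⇒ gsgsBsDs   [L → g]
gsgsBsDs ⇒ gsgsgLssDs   [B → g L s]
gsgsgLssDs ⇒ gsgsggssDs   [L → g]
gsgsggssDs ⇒ gsgsggssgs   [D → g]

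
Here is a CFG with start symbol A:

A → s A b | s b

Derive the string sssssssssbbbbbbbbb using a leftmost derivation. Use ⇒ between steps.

A ⇒ sAb   [A → s A b]
sAb ⇒ ssAbb   [A → s A b]
ssAbb ⇒ sssAbbb   [A → s A b]
sssAbbb ⇒ ssssAbbbb   [A → s A b]
ssssAbbbb ⇒ sssssAbbbbb   [A → s A b]
sssssAbbbbb ⇒ ssssssAbbbbbb   [A → s A b]
ssssssAbbbbbb ⇒ sssssssAbbbbbbb   [A → s A b]
sssssssAbbbbbbb ⇒ ssssssssAbbbbbbbb   [A → s A b]
ssssssssAbbbbbbbb ⇒ sssssssssbbbbbbbbb   [A → s b]

A ⇒ sAb ⇒ ssAbb ⇒ sssAbbb ⇒ ssssAbbbb ⇒ sssssAbbbbb ⇒ ssssssAbbbbbb ⇒ sssssssAbbbbbbb ⇒ ssssssssAbbbbbbbb ⇒ sssssssssbbbbbbbbb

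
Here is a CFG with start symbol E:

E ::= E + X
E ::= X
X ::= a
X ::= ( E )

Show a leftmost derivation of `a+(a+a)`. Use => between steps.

E => E+X   [E ::= E + X]
E+X => X+X   [E ::= X]
X+X => a+X   [X ::= a]
a+X => a+(E)   [X ::= ( E )]
a+(E) => a+(E+X)   [E ::= E + X]
a+(E+X) => a+(X+X)   [E ::= X]
a+(X+X) => a+(a+X)   [X ::= a]
a+(a+X) => a+(a+a)   [X ::= a]

E=>E+X=>X+X=>a+X=>a+(E)=>a+(E+X)=>a+(X+X)=>a+(a+X)=>a+(a+a)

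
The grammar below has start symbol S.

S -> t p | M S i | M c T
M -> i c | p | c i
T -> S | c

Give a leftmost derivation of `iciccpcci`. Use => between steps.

S=>MSi=>icSi=>icMcTi=>iciccTi=>iciccSi=>iciccMcTi=>iciccpcTi=>iciccpcci

S => MSi   [S -> M S i]
MSi => icSi   [M -> i c]
icSi => icMcTi   [S -> M c T]
icMcTi => iciccTi   [M -> i c]
iciccTi => iciccSi   [T -> S]
iciccSi => iciccMcTi   [S -> M c T]
iciccMcTi => iciccpcTi   [M -> p]
iciccpcTi => iciccpcci   [T -> c]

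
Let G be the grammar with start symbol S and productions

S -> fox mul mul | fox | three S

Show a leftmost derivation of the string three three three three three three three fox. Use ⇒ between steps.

S ⇒ three S ⇒ three three S ⇒ three three three S ⇒ three three three three S ⇒ three three three three three S ⇒ three three three three three three S ⇒ three three three three three three three S ⇒ three three three three three three three fox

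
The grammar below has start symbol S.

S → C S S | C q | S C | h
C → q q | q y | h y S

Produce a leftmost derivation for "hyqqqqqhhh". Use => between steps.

S => CSS => hySSS => hyCqSS => hyqqqSS => hyqqqCSSS => hyqqqqqSSS => hyqqqqqhSS => hyqqqqqhhS => hyqqqqqhhh

S => CSS   [S → C S S]
CSS => hySSS   [C → h y S]
hySSS => hyCqSS   [S → C q]
hyCqSS => hyqqqSS   [C → q q]
hyqqqSS => hyqqqCSSS   [S → C S S]
hyqqqCSSS => hyqqqqqSSS   [C → q q]
hyqqqqqSSS => hyqqqqqhSS   [S → h]
hyqqqqqhSS => hyqqqqqhhS   [S → h]
hyqqqqqhhS => hyqqqqqhhh   [S → h]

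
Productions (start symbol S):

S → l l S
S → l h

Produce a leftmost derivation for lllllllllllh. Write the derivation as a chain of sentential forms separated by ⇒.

S⇒llS⇒llllS⇒llllllS⇒llllllllS⇒llllllllllS⇒lllllllllllh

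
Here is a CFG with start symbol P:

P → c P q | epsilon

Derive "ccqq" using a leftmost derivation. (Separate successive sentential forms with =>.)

P=>cPq=>ccPqq=>ccqq

P => cPq   [P → c P q]
cPq => ccPqq   [P → c P q]
ccPqq => ccqq   [P → epsilon]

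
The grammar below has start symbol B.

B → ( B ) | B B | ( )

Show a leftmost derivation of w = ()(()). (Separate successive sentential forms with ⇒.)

B ⇒ BB   [B → B B]
BB ⇒ ()B   [B → ( )]
()B ⇒ ()(B)   [B → ( B )]
()(B) ⇒ ()(())   [B → ( )]

B ⇒ BB ⇒ ()B ⇒ ()(B) ⇒ ()(())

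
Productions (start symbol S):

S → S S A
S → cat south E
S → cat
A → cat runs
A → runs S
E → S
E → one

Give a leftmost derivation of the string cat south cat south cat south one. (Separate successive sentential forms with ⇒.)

S ⇒ cat south E ⇒ cat south S ⇒ cat south cat south E ⇒ cat south cat south S ⇒ cat south cat south cat south E ⇒ cat south cat south cat south one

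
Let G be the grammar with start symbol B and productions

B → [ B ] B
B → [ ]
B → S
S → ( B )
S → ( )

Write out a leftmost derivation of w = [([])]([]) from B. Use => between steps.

B => [B]B   [B → [ B ] B]
[B]B => [S]B   [B → S]
[S]B => [(B)]B   [S → ( B )]
[(B)]B => [([])]B   [B → [ ]]
[([])]B => [([])]S   [B → S]
[([])]S => [([])](B)   [S → ( B )]
[([])](B) => [([])]([])   [B → [ ]]

B => [B]B => [S]B => [(B)]B => [([])]B => [([])]S => [([])](B) => [([])]([])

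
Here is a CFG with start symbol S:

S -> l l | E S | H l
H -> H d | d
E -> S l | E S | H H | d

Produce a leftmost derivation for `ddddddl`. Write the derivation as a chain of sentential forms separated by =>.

S => ES => HHS => HdHS => ddHS => ddHdS => ddHddS => dddddS => dddddHl => ddddddl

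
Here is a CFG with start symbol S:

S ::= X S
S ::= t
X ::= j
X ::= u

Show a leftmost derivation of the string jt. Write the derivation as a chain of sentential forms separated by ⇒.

S ⇒ XS ⇒ jS ⇒ jt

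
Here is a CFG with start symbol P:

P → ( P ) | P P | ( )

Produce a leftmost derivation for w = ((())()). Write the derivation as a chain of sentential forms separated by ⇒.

P ⇒ (P) ⇒ (PP) ⇒ ((P)P) ⇒ ((())P) ⇒ ((())())

P ⇒ (P)   [P → ( P )]
(P) ⇒ (PP)   [P → P P]
(PP) ⇒ ((P)P)   [P → ( P )]
((P)P) ⇒ ((())P)   [P → ( )]
((())P) ⇒ ((())())   [P → ( )]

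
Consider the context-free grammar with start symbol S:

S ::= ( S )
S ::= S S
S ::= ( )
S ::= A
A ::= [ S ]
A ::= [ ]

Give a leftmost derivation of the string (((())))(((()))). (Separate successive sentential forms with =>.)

S => SS   [S ::= S S]
SS => (S)S   [S ::= ( S )]
(S)S => ((S))S   [S ::= ( S )]
((S))S => (((S)))S   [S ::= ( S )]
(((S)))S => (((())))S   [S ::= ( )]
(((())))S => (((())))(S)   [S ::= ( S )]
(((())))(S) => (((())))((S))   [S ::= ( S )]
(((())))((S)) => (((())))(((S)))   [S ::= ( S )]
(((())))(((S))) => (((())))(((())))   [S ::= ( )]

S => SS => (S)S => ((S))S => (((S)))S => (((())))S => (((())))(S) => (((())))((S)) => (((())))(((S))) => (((())))(((())))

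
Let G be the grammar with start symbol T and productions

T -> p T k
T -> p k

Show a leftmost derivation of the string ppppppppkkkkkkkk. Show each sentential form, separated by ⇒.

T ⇒ pTk ⇒ ppTkk ⇒ pppTkkk ⇒ ppppTkkkk ⇒ pppppTkkkkk ⇒ ppppppTkkkkkk ⇒ pppppppTkkkkkkk ⇒ ppppppppkkkkkkkk

T ⇒ pTk   [T -> p T k]
pTk ⇒ ppTkk   [T -> p T k]
ppTkk ⇒ pppTkkk   [T -> p T k]
pppTkkk ⇒ ppppTkkkk   [T -> p T k]
ppppTkkkk ⇒ pppppTkkkkk   [T -> p T k]
pppppTkkkkk ⇒ ppppppTkkkkkk   [T -> p T k]
ppppppTkkkkkk ⇒ pppppppTkkkkkkk   [T -> p T k]
pppppppTkkkkkkk ⇒ ppppppppkkkkkkkk   [T -> p k]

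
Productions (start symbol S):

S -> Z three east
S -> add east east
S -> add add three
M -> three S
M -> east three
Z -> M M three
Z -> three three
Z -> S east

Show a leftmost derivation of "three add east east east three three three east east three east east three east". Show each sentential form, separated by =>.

S => Z three east   [S -> Z three east]
Z three east => S east three east   [Z -> S east]
S east three east => Z three east east three east   [S -> Z three east]
Z three east east three east => S east three east east three east   [Z -> S east]
S east three east east three east => Z three east east three east east three east   [S -> Z three east]
Z three east east three east east three east => M M three three east east three east east three east   [Z -> M M three]
M M three three east east three east east three east => three S M three three east east three east east three east   [M -> three S]
three S M three three east east three east east three east => three add east east M three three east east three east east three east   [S -> add east east]
three add east east M three three east east three east east three east => three add east east east three three three east east three east east three east   [M -> east three]

S => Z three east => S east three east => Z three east east three east => S east three east east three east => Z three east east three east east three east => M M three three east east three east east three east => three S M three three east east three east east three east => three add east east M three three east east three east east three east => three add east east east three three three east east three east east three east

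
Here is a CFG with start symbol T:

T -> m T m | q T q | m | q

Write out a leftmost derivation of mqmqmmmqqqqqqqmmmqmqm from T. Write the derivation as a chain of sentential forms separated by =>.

T => mTm => mqTqm => mqmTmqm => mqmqTqmqm => mqmqmTmqmqm => mqmqmmTmmqmqm => mqmqmmmTmmmqmqm => mqmqmmmqTqmmmqmqm => mqmqmmmqqTqqmmmqmqm => mqmqmmmqqqTqqqmmmqmqm => mqmqmmmqqqqqqqmmmqmqm

T => mTm   [T -> m T m]
mTm => mqTqm   [T -> q T q]
mqTqm => mqmTmqm   [T -> m T m]
mqmTmqm => mqmqTqmqm   [T -> q T q]
mqmqTqmqm => mqmqmTmqmqm   [T -> m T m]
mqmqmTmqmqm => mqmqmmTmmqmqm   [T -> m T m]
mqmqmmTmmqmqm => mqmqmmmTmmmqmqm   [T -> m T m]
mqmqmmmTmmmqmqm => mqmqmmmqTqmmmqmqm   [T -> q T q]
mqmqmmmqTqmmmqmqm => mqmqmmmqqTqqmmmqmqm   [T -> q T q]
mqmqmmmqqTqqmmmqmqm => mqmqmmmqqqTqqqmmmqmqm   [T -> q T q]
mqmqmmmqqqTqqqmmmqmqm => mqmqmmmqqqqqqqmmmqmqm   [T -> q]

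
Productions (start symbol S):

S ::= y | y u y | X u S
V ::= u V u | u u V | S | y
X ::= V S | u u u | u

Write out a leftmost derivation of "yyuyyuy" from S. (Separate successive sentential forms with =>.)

S => XuS => VSuS => SSuS => XuSSuS => VSuSSuS => ySuSSuS => yyuSSuS => yyuySuS => yyuyyuS => yyuyyuy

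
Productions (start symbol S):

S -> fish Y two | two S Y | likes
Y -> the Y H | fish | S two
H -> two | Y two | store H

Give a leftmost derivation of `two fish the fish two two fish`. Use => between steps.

S => two S Y => two fish Y two Y => two fish the Y H two Y => two fish the fish H two Y => two fish the fish two two Y => two fish the fish two two fish

S => two S Y   [S -> two S Y]
two S Y => two fish Y two Y   [S -> fish Y two]
two fish Y two Y => two fish the Y H two Y   [Y -> the Y H]
two fish the Y H two Y => two fish the fish H two Y   [Y -> fish]
two fish the fish H two Y => two fish the fish two two Y   [H -> two]
two fish the fish two two Y => two fish the fish two two fish   [Y -> fish]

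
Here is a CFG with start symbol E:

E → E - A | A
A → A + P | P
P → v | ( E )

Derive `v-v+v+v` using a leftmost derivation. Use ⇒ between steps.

E ⇒ E-A ⇒ A-A ⇒ P-A ⇒ v-A ⇒ v-A+P ⇒ v-A+P+P ⇒ v-P+P+P ⇒ v-v+P+P ⇒ v-v+v+P ⇒ v-v+v+v

E ⇒ E-A   [E → E - A]
E-A ⇒ A-A   [E → A]
A-A ⇒ P-A   [A → P]
P-A ⇒ v-A   [P → v]
v-A ⇒ v-A+P   [A → A + P]
v-A+P ⇒ v-A+P+P   [A → A + P]
v-A+P+P ⇒ v-P+P+P   [A → P]
v-P+P+P ⇒ v-v+P+P   [P → v]
v-v+P+P ⇒ v-v+v+P   [P → v]
v-v+v+P ⇒ v-v+v+v   [P → v]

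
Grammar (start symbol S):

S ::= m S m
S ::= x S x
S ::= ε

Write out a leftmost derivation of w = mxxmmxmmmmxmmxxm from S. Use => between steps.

S=>mSm=>mxSxm=>mxxSxxm=>mxxmSmxxm=>mxxmmSmmxxm=>mxxmmxSxmmxxm=>mxxmmxmSmxmmxxm=>mxxmmxmmSmmxmmxxm=>mxxmmxmmmmxmmxxm

S => mSm   [S ::= m S m]
mSm => mxSxm   [S ::= x S x]
mxSxm => mxxSxxm   [S ::= x S x]
mxxSxxm => mxxmSmxxm   [S ::= m S m]
mxxmSmxxm => mxxmmSmmxxm   [S ::= m S m]
mxxmmSmmxxm => mxxmmxSxmmxxm   [S ::= x S x]
mxxmmxSxmmxxm => mxxmmxmSmxmmxxm   [S ::= m S m]
mxxmmxmSmxmmxxm => mxxmmxmmSmmxmmxxm   [S ::= m S m]
mxxmmxmmSmmxmmxxm => mxxmmxmmmmxmmxxm   [S ::= ε]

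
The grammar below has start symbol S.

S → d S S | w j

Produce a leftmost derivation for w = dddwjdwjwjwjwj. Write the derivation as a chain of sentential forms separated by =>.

S=>dSS=>ddSSS=>dddSSSS=>dddwjSSS=>dddwjdSSSS=>dddwjdwjSSS=>dddwjdwjwjSS=>dddwjdwjwjwjS=>dddwjdwjwjwjwj

S => dSS   [S → d S S]
dSS => ddSSS   [S → d S S]
ddSSS => dddSSSS   [S → d S S]
dddSSSS => dddwjSSS   [S → w j]
dddwjSSS => dddwjdSSSS   [S → d S S]
dddwjdSSSS => dddwjdwjSSS   [S → w j]
dddwjdwjSSS => dddwjdwjwjSS   [S → w j]
dddwjdwjwjSS => dddwjdwjwjwjS   [S → w j]
dddwjdwjwjwjS => dddwjdwjwjwjwj   [S → w j]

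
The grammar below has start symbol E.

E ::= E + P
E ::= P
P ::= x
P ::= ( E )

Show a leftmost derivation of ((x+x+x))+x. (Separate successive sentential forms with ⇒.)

E ⇒ E+P ⇒ P+P ⇒ (E)+P ⇒ (P)+P ⇒ ((E))+P ⇒ ((E+P))+P ⇒ ((E+P+P))+P ⇒ ((P+P+P))+P ⇒ ((x+P+P))+P ⇒ ((x+x+P))+P ⇒ ((x+x+x))+P ⇒ ((x+x+x))+x

E ⇒ E+P   [E ::= E + P]
E+P ⇒ P+P   [E ::= P]
P+P ⇒ (E)+P   [P ::= ( E )]
(E)+P ⇒ (P)+P   [E ::= P]
(P)+P ⇒ ((E))+P   [P ::= ( E )]
((E))+P ⇒ ((E+P))+P   [E ::= E + P]
((E+P))+P ⇒ ((E+P+P))+P   [E ::= E + P]
((E+P+P))+P ⇒ ((P+P+P))+P   [E ::= P]
((P+P+P))+P ⇒ ((x+P+P))+P   [P ::= x]
((x+P+P))+P ⇒ ((x+x+P))+P   [P ::= x]
((x+x+P))+P ⇒ ((x+x+x))+P   [P ::= x]
((x+x+x))+P ⇒ ((x+x+x))+x   [P ::= x]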